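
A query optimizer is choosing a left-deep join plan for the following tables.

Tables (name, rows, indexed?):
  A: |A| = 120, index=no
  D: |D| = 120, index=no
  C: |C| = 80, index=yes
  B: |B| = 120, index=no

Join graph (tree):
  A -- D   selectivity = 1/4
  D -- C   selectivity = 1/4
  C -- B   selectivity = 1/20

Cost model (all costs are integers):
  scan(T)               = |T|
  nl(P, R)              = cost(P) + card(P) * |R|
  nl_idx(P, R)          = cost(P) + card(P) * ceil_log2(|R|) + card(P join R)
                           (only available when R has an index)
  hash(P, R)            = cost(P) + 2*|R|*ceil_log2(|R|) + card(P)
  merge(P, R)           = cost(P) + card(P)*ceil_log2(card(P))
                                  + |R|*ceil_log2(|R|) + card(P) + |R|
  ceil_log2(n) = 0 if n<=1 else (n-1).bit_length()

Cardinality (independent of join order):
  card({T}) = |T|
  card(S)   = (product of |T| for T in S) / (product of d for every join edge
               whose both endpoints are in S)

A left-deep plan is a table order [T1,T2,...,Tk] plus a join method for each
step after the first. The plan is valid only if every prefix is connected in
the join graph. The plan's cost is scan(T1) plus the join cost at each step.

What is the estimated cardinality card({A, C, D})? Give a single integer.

Tables in S: A(120), C(80), D(120)
Edges inside S: A-D(d=4), D-C(d=4)
numerator = 120 * 80 * 120 = 1152000
denominator = 4 * 4 = 16
card(S) = 1152000 / 16 = 72000

72000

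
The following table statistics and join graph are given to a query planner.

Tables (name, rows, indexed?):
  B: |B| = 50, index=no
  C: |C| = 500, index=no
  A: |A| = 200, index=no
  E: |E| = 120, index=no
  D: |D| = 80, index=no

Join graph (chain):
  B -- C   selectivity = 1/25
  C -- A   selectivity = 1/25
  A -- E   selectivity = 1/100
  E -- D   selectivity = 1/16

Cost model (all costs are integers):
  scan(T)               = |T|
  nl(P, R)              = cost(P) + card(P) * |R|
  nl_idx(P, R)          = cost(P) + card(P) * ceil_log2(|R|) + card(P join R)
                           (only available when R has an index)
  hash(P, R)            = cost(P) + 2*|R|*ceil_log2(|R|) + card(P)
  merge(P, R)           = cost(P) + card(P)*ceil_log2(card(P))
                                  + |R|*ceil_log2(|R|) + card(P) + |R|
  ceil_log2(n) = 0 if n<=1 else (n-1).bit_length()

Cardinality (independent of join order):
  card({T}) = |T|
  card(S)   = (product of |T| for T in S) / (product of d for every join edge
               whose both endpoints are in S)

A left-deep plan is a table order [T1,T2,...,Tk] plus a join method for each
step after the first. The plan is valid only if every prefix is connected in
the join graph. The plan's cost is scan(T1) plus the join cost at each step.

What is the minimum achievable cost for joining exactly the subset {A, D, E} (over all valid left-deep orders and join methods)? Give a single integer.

3440

Selinger DP over subsets of {A,D,E}:
  {A}: scan cost=200, card=200
  {E}: scan cost=120, card=120
  {D}: scan cost=80, card=80
  {AE}: card=240; try (E,hash)→2080, (A,merge)→2880, (E,merge)→2960, (A,hash)→3440, (A,nl)→24120, (E,nl)→24200; best=2080 via (E,hash)
  {DE}: card=600; try (D,hash)→1360, (E,merge)→1680, (D,merge)→1720, (E,hash)→1840, (E,nl)→9680, (D,nl)→9720; best=1360 via (D,hash)
  {ADE}: card=1200; try (D,hash)→3440, (D,merge)→4880, (A,hash)→5160, (A,merge)→9760, (D,nl)→21280, (A,nl)→121360; best=3440 via (D,hash)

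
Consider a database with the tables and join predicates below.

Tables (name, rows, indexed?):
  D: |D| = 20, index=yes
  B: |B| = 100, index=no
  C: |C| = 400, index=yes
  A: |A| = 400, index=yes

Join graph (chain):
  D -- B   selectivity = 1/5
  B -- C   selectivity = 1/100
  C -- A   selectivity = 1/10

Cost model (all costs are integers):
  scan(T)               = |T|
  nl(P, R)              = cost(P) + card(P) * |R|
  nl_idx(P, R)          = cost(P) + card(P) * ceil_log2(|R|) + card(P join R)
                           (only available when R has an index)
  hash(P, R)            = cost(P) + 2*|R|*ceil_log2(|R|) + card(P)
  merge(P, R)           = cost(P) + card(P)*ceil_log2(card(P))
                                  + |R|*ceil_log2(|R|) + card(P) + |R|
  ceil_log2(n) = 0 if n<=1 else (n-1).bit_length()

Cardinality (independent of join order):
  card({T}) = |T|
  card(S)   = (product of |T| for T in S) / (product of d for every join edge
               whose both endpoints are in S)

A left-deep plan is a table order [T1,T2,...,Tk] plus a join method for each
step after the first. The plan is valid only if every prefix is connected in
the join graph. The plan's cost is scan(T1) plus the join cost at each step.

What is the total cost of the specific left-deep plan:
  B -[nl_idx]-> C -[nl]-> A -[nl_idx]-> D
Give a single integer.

305400

step 1: scan B: cost=100, card=100
step 2: join C via nl_idx
    card(P join C) = 100*400/(100) = 400
    cost = 100 + 100*9 + 400 = 1400
step 3: join A via nl
    card(P join A) = 400*400/(10) = 16000
    cost = 1400 + 400*400 = 161400
step 4: join D via nl_idx
    card(P join D) = 16000*20/(5) = 64000
    cost = 161400 + 16000*5 + 64000 = 305400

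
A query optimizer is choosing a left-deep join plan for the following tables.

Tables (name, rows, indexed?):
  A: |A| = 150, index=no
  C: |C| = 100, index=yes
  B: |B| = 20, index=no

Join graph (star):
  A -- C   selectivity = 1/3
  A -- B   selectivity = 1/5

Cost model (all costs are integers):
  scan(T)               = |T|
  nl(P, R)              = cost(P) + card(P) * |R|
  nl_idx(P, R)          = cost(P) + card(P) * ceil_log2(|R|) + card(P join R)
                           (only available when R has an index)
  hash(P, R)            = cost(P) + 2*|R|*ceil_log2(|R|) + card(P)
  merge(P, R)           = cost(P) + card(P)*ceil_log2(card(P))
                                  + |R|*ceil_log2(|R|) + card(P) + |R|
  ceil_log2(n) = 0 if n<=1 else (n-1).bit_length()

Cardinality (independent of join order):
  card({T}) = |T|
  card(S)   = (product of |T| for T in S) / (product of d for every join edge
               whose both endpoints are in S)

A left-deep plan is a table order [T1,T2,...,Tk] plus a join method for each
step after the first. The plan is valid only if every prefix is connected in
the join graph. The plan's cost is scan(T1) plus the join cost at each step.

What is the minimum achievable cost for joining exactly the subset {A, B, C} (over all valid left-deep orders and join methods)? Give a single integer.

Selinger DP over subsets of {A,B,C}:
  {A}: scan cost=150, card=150
  {C}: scan cost=100, card=100
  {B}: scan cost=20, card=20
  {AC}: card=5000; try (C,hash)→1700, (A,merge)→2250, (C,merge)→2300, (A,hash)→2600, (C,nl_idx)→6200, (A,nl)→15100 …(+1); best=1700 via (C,hash)
  {AB}: card=600; try (B,hash)→500, (A,merge)→1490, (B,merge)→1620, (A,hash)→2440, (A,nl)→3020, (B,nl)→3150; best=500 via (B,hash)
  {ABC}: card=20000; try (C,hash)→2500, (B,hash)→6900, (C,merge)→7900, (C,nl_idx)→24700, (C,nl)→60500, (B,merge)→71820 …(+1); best=2500 via (C,hash)

2500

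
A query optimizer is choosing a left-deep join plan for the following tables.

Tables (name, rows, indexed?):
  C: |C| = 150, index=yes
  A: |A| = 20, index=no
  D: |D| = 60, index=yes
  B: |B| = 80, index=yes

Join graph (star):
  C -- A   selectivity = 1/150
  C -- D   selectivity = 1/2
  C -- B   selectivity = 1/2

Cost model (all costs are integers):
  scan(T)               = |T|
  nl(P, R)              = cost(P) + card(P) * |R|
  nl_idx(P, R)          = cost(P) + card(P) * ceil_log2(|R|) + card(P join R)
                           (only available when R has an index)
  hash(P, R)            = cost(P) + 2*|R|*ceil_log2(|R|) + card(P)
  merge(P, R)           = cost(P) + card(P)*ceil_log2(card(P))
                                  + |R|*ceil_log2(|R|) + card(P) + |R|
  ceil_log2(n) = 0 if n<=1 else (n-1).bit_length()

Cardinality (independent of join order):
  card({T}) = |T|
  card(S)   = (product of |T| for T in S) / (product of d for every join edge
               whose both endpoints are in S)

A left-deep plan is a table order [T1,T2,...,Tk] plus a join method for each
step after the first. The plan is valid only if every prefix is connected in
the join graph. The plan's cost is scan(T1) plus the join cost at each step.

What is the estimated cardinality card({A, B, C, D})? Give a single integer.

Tables in S: A(20), B(80), C(150), D(60)
Edges inside S: C-A(d=150), C-D(d=2), C-B(d=2)
numerator = 20 * 80 * 150 * 60 = 14400000
denominator = 150 * 2 * 2 = 600
card(S) = 14400000 / 600 = 24000

24000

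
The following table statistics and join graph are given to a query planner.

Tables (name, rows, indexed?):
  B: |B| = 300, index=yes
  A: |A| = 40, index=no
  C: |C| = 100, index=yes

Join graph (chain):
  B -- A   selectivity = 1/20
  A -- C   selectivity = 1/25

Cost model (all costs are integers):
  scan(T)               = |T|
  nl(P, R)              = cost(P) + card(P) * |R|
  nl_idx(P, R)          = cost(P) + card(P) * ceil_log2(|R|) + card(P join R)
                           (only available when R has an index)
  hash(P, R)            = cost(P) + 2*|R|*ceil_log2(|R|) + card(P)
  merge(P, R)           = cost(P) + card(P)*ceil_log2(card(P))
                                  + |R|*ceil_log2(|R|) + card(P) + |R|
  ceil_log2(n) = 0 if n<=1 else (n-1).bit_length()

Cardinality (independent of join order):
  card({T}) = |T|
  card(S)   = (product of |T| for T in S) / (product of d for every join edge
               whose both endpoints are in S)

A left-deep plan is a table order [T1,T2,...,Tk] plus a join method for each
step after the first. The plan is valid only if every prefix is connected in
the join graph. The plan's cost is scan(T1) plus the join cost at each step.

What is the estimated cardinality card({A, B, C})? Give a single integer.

Tables in S: A(40), B(300), C(100)
Edges inside S: B-A(d=20), A-C(d=25)
numerator = 40 * 300 * 100 = 1200000
denominator = 20 * 25 = 500
card(S) = 1200000 / 500 = 2400

2400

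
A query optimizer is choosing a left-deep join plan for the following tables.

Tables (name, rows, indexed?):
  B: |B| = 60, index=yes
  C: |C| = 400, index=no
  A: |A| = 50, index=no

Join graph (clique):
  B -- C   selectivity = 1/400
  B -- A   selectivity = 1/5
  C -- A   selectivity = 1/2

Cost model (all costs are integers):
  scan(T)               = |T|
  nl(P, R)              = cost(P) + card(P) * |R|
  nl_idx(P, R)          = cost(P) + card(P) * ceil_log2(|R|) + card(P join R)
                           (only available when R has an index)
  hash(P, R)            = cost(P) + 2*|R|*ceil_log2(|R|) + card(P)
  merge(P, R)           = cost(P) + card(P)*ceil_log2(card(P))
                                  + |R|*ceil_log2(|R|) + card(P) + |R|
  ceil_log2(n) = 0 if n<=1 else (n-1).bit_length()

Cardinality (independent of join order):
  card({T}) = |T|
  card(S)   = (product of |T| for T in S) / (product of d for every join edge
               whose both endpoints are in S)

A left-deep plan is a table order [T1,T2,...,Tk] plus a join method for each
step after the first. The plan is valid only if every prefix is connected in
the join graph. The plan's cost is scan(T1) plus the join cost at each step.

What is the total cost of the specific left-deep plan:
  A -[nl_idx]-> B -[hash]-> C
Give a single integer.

step 1: scan A: cost=50, card=50
step 2: join B via nl_idx
    card(P join B) = 50*60/(5) = 600
    cost = 50 + 50*6 + 600 = 950
step 3: join C via hash
    card(P join C) = 600*400/(400*2) = 300
    cost = 950 + 2*400*9 + 600 = 8750

8750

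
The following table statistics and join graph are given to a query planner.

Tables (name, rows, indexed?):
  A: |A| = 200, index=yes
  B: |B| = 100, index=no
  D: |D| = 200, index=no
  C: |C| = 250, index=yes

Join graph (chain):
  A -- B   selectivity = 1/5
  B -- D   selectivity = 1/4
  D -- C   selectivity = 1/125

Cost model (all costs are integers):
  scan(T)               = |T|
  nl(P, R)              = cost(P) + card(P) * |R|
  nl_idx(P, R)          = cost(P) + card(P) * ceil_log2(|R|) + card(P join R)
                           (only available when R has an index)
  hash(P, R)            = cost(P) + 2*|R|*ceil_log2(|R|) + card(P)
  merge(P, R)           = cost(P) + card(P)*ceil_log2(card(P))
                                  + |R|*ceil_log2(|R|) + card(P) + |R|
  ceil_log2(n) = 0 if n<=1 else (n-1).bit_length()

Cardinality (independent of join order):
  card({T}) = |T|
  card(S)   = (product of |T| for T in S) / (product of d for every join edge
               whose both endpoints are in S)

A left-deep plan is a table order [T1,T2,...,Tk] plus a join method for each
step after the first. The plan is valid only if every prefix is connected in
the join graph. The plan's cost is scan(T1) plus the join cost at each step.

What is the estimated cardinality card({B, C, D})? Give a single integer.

10000

Tables in S: B(100), C(250), D(200)
Edges inside S: B-D(d=4), D-C(d=125)
numerator = 100 * 250 * 200 = 5000000
denominator = 4 * 125 = 500
card(S) = 5000000 / 500 = 10000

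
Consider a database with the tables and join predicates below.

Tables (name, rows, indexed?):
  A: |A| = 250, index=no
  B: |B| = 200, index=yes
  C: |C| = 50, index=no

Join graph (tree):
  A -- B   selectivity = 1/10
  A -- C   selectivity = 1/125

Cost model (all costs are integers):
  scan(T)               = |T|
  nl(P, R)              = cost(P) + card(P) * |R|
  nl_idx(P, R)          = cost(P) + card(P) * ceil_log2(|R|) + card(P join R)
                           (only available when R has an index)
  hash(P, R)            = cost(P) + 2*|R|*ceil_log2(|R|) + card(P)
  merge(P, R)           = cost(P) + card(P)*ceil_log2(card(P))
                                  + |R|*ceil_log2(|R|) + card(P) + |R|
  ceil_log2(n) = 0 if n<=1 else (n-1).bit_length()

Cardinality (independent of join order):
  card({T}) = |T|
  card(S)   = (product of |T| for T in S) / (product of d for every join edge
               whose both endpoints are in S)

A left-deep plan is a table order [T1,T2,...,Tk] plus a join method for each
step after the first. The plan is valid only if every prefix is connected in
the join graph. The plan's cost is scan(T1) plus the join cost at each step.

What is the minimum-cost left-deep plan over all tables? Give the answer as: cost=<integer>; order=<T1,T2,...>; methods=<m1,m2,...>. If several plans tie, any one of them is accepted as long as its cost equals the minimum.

Selinger DP (subsets sized 1..n):
  {A}: scan cost=250, card=250
  {B}: scan cost=200, card=200
  {C}: scan cost=50, card=50
  {AB}: card=5000; try (B,hash)→3700, (A,merge)→4250, (B,merge)→4300, (A,hash)→4400, (B,nl_idx)→7250, (A,nl)→50200 …(+1); best=3700 via (B,hash)
  {AC}: card=100; try (C,hash)→1100, (A,merge)→2650, (C,merge)→2850, (A,hash)→4100, (A,nl)→12550, (C,nl)→12750; best=1100 via (C,hash)
  {ABC}: card=2000; try (B,merge)→3700, (B,nl_idx)→3900, (B,hash)→4400, (C,hash)→9300, (B,nl)→21100, (C,merge)→74050 …(+1); best=3700 via (B,merge)

cost=3700; order=A,C,B; methods=hash,merge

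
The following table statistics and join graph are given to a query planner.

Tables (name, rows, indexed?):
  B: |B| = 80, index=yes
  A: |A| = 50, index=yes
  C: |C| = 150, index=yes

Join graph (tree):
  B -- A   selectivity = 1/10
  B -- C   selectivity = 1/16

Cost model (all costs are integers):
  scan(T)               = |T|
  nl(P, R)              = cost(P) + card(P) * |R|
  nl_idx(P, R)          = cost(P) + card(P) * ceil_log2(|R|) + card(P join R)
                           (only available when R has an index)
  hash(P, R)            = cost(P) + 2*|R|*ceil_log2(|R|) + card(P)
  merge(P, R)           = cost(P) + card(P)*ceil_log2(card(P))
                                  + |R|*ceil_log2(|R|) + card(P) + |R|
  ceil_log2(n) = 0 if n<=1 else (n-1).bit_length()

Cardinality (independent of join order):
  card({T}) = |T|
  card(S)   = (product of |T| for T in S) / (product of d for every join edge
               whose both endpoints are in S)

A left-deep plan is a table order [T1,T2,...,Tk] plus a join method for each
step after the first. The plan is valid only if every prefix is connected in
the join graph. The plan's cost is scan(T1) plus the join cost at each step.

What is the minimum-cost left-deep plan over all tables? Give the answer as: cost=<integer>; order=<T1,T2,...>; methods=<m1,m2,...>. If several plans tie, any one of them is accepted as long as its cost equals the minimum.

cost=2770; order=C,B,A; methods=hash,hash

Selinger DP (subsets sized 1..n):
  {B}: scan cost=80, card=80
  {A}: scan cost=50, card=50
  {C}: scan cost=150, card=150
  {AB}: card=400; try (A,hash)→760, (B,nl_idx)→800, (A,nl_idx)→960, (B,merge)→1040, (A,merge)→1070, (B,hash)→1220 …(+2); best=760 via (A,hash)
  {BC}: card=750; try (B,hash)→1420, (C,nl_idx)→1470, (B,nl_idx)→1950, (C,merge)→2070, (B,merge)→2140, (C,hash)→2560 …(+2); best=1420 via (B,hash)
  {ABC}: card=3750; try (A,hash)→2770, (C,hash)→3560, (C,merge)→6110, (C,nl_idx)→7710, (A,nl_idx)→9670, (A,merge)→10020 …(+2); best=2770 via (A,hash)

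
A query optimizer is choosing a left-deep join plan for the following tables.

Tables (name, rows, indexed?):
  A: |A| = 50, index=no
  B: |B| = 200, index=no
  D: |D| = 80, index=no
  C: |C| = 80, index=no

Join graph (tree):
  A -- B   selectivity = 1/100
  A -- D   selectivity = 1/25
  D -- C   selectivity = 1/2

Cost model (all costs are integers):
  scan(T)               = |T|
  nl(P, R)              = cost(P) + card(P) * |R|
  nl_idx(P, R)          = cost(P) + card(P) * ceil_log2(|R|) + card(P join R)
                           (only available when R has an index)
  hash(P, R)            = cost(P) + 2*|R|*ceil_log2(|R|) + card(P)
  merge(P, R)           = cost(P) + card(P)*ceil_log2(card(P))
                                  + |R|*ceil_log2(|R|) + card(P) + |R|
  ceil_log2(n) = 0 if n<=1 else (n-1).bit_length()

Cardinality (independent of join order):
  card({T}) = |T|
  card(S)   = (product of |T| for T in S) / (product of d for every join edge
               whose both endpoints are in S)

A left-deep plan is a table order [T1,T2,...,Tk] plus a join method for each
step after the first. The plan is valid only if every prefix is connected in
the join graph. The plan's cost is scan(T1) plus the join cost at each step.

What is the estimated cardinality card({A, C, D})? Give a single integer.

Tables in S: A(50), C(80), D(80)
Edges inside S: A-D(d=25), D-C(d=2)
numerator = 50 * 80 * 80 = 320000
denominator = 25 * 2 = 50
card(S) = 320000 / 50 = 6400

6400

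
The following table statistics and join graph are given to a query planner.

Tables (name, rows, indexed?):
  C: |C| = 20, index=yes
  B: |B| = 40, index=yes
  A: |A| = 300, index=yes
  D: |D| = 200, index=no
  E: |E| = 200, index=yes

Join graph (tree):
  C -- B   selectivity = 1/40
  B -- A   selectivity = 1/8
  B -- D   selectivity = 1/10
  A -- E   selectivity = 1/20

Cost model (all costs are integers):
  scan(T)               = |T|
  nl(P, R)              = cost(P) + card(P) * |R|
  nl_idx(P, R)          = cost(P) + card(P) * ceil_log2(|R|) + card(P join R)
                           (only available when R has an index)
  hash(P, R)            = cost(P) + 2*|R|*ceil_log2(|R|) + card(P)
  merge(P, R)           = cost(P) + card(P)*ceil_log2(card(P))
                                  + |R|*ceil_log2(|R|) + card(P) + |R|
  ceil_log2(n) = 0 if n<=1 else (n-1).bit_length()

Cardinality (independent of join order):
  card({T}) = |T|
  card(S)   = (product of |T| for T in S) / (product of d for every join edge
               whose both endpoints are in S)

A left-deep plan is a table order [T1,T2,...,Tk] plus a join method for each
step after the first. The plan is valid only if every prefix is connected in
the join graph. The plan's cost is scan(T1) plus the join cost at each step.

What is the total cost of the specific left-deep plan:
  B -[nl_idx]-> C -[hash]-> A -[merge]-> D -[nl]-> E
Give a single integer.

step 1: scan B: cost=40, card=40
step 2: join C via nl_idx
    card(P join C) = 40*20/(40) = 20
    cost = 40 + 40*5 + 20 = 260
step 3: join A via hash
    card(P join A) = 20*300/(8) = 750
    cost = 260 + 2*300*9 + 20 = 5680
step 4: join D via merge
    card(P join D) = 750*200/(10) = 15000
    cost = 5680 + 750*10 + 200*8 + 750 + 200 = 15730
step 5: join E via nl
    card(P join E) = 15000*200/(20) = 150000
    cost = 15730 + 15000*200 = 3015730

3015730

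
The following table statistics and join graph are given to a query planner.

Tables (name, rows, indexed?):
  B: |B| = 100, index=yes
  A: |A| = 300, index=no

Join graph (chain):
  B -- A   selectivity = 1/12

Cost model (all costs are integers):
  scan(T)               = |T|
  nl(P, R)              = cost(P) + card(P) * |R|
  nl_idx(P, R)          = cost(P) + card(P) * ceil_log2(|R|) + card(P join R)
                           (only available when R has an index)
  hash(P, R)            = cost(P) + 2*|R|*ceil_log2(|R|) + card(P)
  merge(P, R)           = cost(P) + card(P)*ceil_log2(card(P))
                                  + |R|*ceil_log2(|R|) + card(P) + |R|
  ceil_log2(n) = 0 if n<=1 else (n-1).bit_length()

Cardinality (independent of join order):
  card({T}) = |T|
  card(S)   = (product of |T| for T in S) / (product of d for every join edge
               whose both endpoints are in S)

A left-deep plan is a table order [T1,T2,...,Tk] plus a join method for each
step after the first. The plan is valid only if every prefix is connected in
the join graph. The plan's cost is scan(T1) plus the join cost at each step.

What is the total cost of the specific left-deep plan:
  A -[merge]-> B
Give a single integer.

step 1: scan A: cost=300, card=300
step 2: join B via merge
    card(P join B) = 300*100/(12) = 2500
    cost = 300 + 300*9 + 100*7 + 300 + 100 = 4100

4100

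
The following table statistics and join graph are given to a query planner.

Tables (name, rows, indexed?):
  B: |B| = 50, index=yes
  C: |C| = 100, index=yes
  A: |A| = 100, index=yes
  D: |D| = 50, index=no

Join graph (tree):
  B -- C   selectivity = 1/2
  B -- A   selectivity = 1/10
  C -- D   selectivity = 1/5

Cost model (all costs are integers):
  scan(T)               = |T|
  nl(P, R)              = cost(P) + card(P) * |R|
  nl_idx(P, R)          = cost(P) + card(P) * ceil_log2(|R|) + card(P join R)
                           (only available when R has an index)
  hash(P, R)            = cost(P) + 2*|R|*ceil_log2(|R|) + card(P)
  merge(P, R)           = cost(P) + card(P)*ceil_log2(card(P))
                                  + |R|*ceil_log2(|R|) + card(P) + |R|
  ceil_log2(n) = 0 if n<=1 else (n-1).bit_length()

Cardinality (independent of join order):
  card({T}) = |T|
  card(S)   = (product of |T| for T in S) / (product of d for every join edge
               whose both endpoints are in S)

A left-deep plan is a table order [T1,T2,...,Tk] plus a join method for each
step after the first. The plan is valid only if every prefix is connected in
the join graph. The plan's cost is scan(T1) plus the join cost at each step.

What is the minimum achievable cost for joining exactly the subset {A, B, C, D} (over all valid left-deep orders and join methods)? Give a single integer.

28300

Selinger DP over subsets of {A,B,C,D}:
  {B}: scan cost=50, card=50
  {C}: scan cost=100, card=100
  {A}: scan cost=100, card=100
  {D}: scan cost=50, card=50
  {BC}: card=2500; try (B,hash)→800, (C,merge)→1200, (B,merge)→1250, (C,hash)→1500, (C,nl_idx)→2900, (B,nl_idx)→3200 …(+2); best=800 via (B,hash)
  {AB}: card=500; try (B,hash)→800, (A,nl_idx)→900, (B,nl_idx)→1200, (A,merge)→1200, (B,merge)→1250, (A,hash)→1500 …(+2); best=800 via (B,hash)
  {CD}: card=1000; try (D,hash)→800, (C,merge)→1200, (D,merge)→1250, (C,nl_idx)→1400, (C,hash)→1500, (C,nl)→5050 …(+1); best=800 via (D,hash)
  {ABC}: card=25000; try (C,hash)→2700, (A,hash)→4700, (C,merge)→6600, (C,nl_idx)→29300, (A,merge)→34100, (A,nl_idx)→43300 …(+2); best=2700 via (C,hash)
  {BCD}: card=25000; try (B,hash)→2400, (D,hash)→3900, (B,merge)→12150, (B,nl_idx)→31800, (D,merge)→33650, (B,nl)→50800 …(+1); best=2400 via (B,hash)
  {ABCD}: card=250000; try (D,hash)→28300, (A,hash)→28800, (D,merge)→403050, (A,merge)→403200, (A,nl_idx)→427400, (D,nl)→1252700 …(+1); best=28300 via (D,hash)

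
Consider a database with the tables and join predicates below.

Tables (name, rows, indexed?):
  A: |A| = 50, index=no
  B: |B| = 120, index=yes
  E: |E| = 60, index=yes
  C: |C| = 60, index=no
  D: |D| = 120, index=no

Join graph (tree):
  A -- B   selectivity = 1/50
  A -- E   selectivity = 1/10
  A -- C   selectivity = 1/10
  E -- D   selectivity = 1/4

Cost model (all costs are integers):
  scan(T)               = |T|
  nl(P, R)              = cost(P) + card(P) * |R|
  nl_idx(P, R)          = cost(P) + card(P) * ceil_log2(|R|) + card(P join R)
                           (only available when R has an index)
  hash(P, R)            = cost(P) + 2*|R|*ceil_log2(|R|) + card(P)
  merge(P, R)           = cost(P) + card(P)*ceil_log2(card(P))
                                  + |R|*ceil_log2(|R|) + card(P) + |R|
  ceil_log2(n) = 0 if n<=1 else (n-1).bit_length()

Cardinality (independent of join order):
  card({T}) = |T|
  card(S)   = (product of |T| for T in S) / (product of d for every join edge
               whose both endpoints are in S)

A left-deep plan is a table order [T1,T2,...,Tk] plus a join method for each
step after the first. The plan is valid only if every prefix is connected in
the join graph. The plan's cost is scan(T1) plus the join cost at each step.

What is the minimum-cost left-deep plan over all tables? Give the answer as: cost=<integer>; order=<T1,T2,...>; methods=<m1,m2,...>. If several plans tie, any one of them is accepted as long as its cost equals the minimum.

Selinger DP (subsets sized 1..n):
  {A}: scan cost=50, card=50
  {B}: scan cost=120, card=120
  {E}: scan cost=60, card=60
  {C}: scan cost=60, card=60
  {D}: scan cost=120, card=120
  {AB}: card=120; try (B,nl_idx)→520, (A,hash)→840, (B,merge)→1360, (A,merge)→1430, (B,hash)→1780, (B,nl)→6050 …(+1); best=520 via (B,nl_idx)
  {AE}: card=300; try (E,nl_idx)→650, (A,hash)→720, (E,hash)→820, (E,merge)→820, (A,merge)→830, (E,nl)→3050 …(+1); best=650 via (E,nl_idx)
  {AC}: card=300; try (A,hash)→720, (C,hash)→820, (C,merge)→820, (A,merge)→830, (C,nl)→3050, (A,nl)→3060; best=720 via (A,hash)
  {DE}: card=1800; try (E,hash)→960, (D,merge)→1440, (E,merge)→1500, (D,hash)→1800, (E,nl_idx)→2640, (D,nl)→7260 …(+1); best=960 via (E,hash)
  {ABE}: card=720; try (E,hash)→1360, (E,merge)→1900, (E,nl_idx)→1960, (B,hash)→2630, (B,nl_idx)→3470, (B,merge)→4610 …(+2); best=1360 via (E,hash)
  {ABC}: card=720; try (C,hash)→1360, (C,merge)→1900, (B,hash)→2700, (B,nl_idx)→3540, (B,merge)→4680, (C,nl)→7720 …(+1); best=1360 via (C,hash)
  {ACE}: card=1800; try (C,hash)→1670, (E,hash)→1740, (C,merge)→4070, (E,merge)→4140, (E,nl_idx)→4320, (C,nl)→18650 …(+1); best=1670 via (C,hash)
  {ADE}: card=9000; try (D,hash)→2630, (A,hash)→3360, (D,merge)→4610, (A,merge)→22910, (D,nl)→36650, (A,nl)→90960; best=2630 via (D,hash)
  {ABCE}: card=4320; try (E,hash)→2800, (C,hash)→2800, (B,hash)→5150, (E,merge)→9700, (C,merge)→9700, (E,nl_idx)→10000 …(+5); best=2800 via (E,hash)
  {ABDE}: card=21600; try (D,hash)→3760, (D,merge)→10240, (B,hash)→13310, (B,nl_idx)→87230, (D,nl)→87760, (B,merge)→138590 …(+1); best=3760 via (D,hash)
  {ACDE}: card=54000; try (D,hash)→5150, (C,hash)→12350, (D,merge)→24230, (C,merge)→138050, (D,nl)→217670, (C,nl)→542630; best=5150 via (D,hash)
  {ABCDE}: card=129600; try (D,hash)→8800, (C,hash)→26080, (B,hash)→60830, (D,merge)→64240, (C,merge)→349780, (B,nl_idx)→512750 …(+4); best=8800 via (D,hash)

cost=8800; order=A,B,C,E,D; methods=nl_idx,hash,hash,hash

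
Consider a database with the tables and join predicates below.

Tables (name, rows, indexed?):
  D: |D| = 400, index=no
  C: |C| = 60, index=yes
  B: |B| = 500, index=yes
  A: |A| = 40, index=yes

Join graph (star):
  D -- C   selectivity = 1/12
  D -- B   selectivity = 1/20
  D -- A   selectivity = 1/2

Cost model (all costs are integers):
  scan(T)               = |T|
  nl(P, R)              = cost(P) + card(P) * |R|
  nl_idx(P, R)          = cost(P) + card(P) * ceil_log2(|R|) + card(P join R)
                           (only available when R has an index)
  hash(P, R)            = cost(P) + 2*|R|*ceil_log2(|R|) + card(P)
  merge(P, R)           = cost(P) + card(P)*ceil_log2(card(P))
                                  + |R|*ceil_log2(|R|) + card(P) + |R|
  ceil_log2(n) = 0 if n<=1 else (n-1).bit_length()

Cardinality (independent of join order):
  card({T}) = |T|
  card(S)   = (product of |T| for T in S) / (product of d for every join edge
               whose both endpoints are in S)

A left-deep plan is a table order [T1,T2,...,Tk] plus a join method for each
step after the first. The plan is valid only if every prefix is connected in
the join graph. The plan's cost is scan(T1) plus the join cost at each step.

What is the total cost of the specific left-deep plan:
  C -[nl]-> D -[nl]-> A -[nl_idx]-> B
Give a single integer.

step 1: scan C: cost=60, card=60
step 2: join D via nl
    card(P join D) = 60*400/(12) = 2000
    cost = 60 + 60*400 = 24060
step 3: join A via nl
    card(P join A) = 2000*40/(2) = 40000
    cost = 24060 + 2000*40 = 104060
step 4: join B via nl_idx
    card(P join B) = 40000*500/(20) = 1000000
    cost = 104060 + 40000*9 + 1000000 = 1464060

1464060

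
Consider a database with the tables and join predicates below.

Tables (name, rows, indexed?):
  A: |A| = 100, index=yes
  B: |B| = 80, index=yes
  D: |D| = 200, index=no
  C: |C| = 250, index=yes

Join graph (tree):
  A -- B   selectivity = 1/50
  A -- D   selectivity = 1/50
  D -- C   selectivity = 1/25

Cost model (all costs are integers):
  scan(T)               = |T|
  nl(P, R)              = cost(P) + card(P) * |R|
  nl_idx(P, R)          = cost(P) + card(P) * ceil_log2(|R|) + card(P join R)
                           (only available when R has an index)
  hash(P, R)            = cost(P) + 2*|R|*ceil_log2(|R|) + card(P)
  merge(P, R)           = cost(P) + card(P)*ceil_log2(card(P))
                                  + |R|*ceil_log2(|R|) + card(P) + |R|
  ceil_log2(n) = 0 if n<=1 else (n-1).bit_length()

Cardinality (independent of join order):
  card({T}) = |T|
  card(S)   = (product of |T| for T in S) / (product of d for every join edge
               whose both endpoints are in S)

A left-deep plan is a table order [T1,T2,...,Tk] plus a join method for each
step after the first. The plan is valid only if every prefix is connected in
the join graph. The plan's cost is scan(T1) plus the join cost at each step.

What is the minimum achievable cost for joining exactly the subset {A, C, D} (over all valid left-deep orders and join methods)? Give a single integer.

6200

Selinger DP over subsets of {A,C,D}:
  {A}: scan cost=100, card=100
  {D}: scan cost=200, card=200
  {C}: scan cost=250, card=250
  {AD}: card=400; try (A,hash)→1800, (A,nl_idx)→2000, (D,merge)→2700, (A,merge)→2800, (D,hash)→3400, (D,nl)→20100 …(+1); best=1800 via (A,hash)
  {CD}: card=2000; try (D,hash)→3700, (C,nl_idx)→3800, (C,merge)→4250, (D,merge)→4300, (C,hash)→4400, (C,nl)→50200 …(+1); best=3700 via (D,hash)
  {ACD}: card=4000; try (C,hash)→6200, (A,hash)→7100, (C,merge)→8050, (C,nl_idx)→9000, (A,nl_idx)→21700, (A,merge)→28500 …(+2); best=6200 via (C,hash)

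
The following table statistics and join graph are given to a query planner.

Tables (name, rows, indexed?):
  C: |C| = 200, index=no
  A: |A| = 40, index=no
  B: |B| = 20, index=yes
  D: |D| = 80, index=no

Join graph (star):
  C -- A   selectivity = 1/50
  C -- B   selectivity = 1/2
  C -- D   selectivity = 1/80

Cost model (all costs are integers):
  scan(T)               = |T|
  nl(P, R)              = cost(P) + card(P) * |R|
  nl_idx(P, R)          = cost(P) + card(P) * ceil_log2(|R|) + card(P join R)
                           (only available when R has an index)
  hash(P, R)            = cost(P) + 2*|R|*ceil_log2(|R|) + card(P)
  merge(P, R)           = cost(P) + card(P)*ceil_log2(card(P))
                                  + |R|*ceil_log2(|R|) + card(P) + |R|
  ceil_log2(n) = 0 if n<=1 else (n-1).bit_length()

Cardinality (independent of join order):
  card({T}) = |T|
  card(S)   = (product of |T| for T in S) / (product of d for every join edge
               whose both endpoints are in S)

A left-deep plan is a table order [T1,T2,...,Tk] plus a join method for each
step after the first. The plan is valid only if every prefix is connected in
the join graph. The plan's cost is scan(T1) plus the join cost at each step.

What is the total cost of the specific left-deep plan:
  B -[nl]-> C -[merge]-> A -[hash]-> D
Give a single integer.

step 1: scan B: cost=20, card=20
step 2: join C via nl
    card(P join C) = 20*200/(2) = 2000
    cost = 20 + 20*200 = 4020
step 3: join A via merge
    card(P join A) = 2000*40/(50) = 1600
    cost = 4020 + 2000*11 + 40*6 + 2000 + 40 = 28300
step 4: join D via hash
    card(P join D) = 1600*80/(80) = 1600
    cost = 28300 + 2*80*7 + 1600 = 31020

31020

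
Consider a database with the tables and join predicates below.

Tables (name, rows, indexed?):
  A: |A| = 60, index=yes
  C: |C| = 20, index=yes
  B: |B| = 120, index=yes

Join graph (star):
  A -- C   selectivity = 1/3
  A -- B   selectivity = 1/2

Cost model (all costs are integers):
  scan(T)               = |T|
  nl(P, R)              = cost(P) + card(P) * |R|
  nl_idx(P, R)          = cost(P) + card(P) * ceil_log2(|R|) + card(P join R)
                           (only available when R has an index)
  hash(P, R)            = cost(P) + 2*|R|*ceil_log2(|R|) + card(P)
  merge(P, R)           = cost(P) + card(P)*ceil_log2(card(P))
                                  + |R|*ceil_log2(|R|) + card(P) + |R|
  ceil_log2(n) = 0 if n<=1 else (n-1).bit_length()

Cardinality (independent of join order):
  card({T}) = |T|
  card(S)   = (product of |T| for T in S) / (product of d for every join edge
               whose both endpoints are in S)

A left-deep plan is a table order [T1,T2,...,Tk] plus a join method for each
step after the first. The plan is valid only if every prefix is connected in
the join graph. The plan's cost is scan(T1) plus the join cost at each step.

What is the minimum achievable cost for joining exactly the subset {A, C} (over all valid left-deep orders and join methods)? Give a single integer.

320

Selinger DP over subsets of {A,C}:
  {A}: scan cost=60, card=60
  {C}: scan cost=20, card=20
  {AC}: card=400; try (C,hash)→320, (A,nl_idx)→540, (A,merge)→560, (C,merge)→600, (C,nl_idx)→760, (A,hash)→760 …(+2); best=320 via (C,hash)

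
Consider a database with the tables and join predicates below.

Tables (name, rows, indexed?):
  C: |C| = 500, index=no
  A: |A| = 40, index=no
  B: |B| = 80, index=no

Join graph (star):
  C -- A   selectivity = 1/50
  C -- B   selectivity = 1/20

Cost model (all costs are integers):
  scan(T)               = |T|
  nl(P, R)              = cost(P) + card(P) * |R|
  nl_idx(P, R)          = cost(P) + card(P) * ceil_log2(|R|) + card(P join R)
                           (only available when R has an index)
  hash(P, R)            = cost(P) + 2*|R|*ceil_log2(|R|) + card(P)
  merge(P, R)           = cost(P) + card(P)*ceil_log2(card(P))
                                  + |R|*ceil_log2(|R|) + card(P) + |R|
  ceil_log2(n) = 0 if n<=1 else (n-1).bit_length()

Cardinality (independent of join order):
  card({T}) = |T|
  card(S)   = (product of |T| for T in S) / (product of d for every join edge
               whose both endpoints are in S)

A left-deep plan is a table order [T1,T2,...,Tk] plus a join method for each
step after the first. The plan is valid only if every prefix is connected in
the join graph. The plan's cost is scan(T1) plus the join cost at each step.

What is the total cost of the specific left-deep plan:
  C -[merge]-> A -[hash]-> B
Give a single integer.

step 1: scan C: cost=500, card=500
step 2: join A via merge
    card(P join A) = 500*40/(50) = 400
    cost = 500 + 500*9 + 40*6 + 500 + 40 = 5780
step 3: join B via hash
    card(P join B) = 400*80/(20) = 1600
    cost = 5780 + 2*80*7 + 400 = 7300

7300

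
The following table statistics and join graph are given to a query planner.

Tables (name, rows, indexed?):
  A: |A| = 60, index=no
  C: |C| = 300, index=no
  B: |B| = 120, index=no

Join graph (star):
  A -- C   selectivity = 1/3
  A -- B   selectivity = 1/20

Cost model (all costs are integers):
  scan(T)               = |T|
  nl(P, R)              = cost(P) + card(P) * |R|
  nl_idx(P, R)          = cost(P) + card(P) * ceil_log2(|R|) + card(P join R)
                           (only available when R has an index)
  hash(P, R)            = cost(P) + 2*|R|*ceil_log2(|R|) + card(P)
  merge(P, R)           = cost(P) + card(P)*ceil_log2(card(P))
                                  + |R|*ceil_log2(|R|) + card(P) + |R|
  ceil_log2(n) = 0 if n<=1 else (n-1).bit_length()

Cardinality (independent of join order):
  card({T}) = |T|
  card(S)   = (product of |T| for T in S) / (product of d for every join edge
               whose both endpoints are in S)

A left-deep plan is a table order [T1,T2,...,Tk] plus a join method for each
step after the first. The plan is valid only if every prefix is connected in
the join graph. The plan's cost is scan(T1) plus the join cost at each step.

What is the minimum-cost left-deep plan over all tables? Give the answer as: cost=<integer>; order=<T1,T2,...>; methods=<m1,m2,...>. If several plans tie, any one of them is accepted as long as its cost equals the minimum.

cost=6720; order=B,A,C; methods=hash,hash

Selinger DP (subsets sized 1..n):
  {A}: scan cost=60, card=60
  {C}: scan cost=300, card=300
  {B}: scan cost=120, card=120
  {AC}: card=6000; try (A,hash)→1320, (C,merge)→3480, (A,merge)→3720, (C,hash)→5520, (C,nl)→18060, (A,nl)→18300; best=1320 via (A,hash)
  {AB}: card=360; try (A,hash)→960, (B,merge)→1440, (A,merge)→1500, (B,hash)→1800, (B,nl)→7260, (A,nl)→7320; best=960 via (A,hash)
  {ABC}: card=36000; try (C,hash)→6720, (C,merge)→7560, (B,hash)→9000, (B,merge)→86280, (C,nl)→108960, (B,nl)→721320; best=6720 via (C,hash)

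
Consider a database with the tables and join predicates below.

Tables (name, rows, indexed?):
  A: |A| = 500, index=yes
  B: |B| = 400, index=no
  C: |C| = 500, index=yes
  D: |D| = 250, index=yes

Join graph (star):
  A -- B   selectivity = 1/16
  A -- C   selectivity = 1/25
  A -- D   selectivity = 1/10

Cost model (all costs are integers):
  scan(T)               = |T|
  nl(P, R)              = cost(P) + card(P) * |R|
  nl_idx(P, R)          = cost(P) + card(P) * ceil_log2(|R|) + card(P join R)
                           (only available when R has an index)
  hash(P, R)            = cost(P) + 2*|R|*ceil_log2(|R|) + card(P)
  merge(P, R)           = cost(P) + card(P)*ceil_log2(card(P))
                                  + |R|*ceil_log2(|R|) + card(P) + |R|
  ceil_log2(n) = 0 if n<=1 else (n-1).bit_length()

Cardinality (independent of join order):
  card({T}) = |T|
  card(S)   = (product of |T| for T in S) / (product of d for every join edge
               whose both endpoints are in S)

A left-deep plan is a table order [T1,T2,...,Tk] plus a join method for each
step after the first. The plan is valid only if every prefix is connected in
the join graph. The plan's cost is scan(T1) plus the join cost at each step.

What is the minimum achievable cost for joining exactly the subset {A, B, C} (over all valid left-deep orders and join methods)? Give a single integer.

Selinger DP over subsets of {A,B,C}:
  {A}: scan cost=500, card=500
  {B}: scan cost=400, card=400
  {C}: scan cost=500, card=500
  {AB}: card=12500; try (B,hash)→8200, (A,merge)→9400, (B,merge)→9500, (A,hash)→9800, (A,nl_idx)→16500, (A,nl)→200400 …(+1); best=8200 via (B,hash)
  {AC}: card=10000; try (C,hash)→10000, (A,hash)→10000, (C,merge)→10500, (A,merge)→10500, (C,nl_idx)→15000, (A,nl_idx)→15000 …(+2); best=10000 via (C,hash)
  {ABC}: card=250000; try (B,hash)→27200, (C,hash)→29700, (B,merge)→164000, (C,merge)→200700, (C,nl_idx)→370700, (B,nl)→4010000 …(+1); best=27200 via (B,hash)

27200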